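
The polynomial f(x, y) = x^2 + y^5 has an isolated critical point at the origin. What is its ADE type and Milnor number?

Type A_4, Milnor number mu = 4.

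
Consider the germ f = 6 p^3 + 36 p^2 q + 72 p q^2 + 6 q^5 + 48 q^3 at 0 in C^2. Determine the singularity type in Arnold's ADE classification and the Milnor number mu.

Type E_8, Milnor number mu = 8.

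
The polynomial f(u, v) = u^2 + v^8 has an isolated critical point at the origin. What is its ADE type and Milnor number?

The Hessian of f at 0 is [[2, 0], [0, 0]] with rank 1, so corank 1. A Groebner basis of the Jacobian ideal J(f) in C{u,v} is {v^7, u}; counting standard monomials gives mu = 7. Corank 1: A-series; mu = 7 gives A_7.

Type A_{7}, Milnor number mu = 7.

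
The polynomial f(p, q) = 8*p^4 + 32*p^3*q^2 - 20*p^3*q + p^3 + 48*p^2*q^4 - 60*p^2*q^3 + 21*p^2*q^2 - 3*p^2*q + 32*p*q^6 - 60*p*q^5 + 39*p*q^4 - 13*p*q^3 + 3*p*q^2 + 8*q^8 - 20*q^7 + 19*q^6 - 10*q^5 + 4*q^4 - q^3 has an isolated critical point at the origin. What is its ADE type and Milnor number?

Type E_7, Milnor number mu = 7.

The Hessian of f at 0 is [[0, 0], [0, 0]] with rank 0, so corank 2. A Groebner basis of the Jacobian ideal J(f) in C{p,q} is {p^2/3 - 2*p*q/3 + q^4 + q^3/9 + q^2/3, p^3 - q^3, p^2*q + p^2/9 - 2*p*q/9 - 26*q^3/27 + q^2/9, p^2/9 + p*q^2 - 2*p*q/9 - 26*q^3/27 + q^2/9}; counting standard monomials gives mu = 7. Corank 2; j^3 = (p - q)^3 is a perfect cube, so E-series; the 4-jet and mu = 7 give E_7.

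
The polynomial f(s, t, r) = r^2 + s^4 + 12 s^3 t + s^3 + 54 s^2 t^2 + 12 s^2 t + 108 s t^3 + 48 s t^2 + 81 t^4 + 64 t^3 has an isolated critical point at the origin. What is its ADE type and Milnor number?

Type E_6, Milnor number mu = 6.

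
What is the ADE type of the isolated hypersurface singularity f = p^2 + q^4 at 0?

A_{3}

The Hessian of f at 0 is [[2, 0], [0, 0]] with rank 1, so corank 1. A Groebner basis of the Jacobian ideal J(f) in C{p,q} is {q^3, p}; counting standard monomials gives mu = 3. Corank 1: A-series; mu = 3 gives A_3.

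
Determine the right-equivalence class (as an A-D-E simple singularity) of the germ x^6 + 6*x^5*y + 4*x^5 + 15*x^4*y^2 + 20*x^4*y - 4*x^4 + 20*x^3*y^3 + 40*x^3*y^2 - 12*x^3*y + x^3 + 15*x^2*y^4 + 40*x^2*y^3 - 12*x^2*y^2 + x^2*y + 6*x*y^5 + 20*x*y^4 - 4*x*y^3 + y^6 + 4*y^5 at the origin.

The Hessian of f at 0 has rank 0. Corank 2; j^3 = x^2*(x + y) has shape L^2 M (L != M), so D-series; mu = 7 gives D_7.

D_7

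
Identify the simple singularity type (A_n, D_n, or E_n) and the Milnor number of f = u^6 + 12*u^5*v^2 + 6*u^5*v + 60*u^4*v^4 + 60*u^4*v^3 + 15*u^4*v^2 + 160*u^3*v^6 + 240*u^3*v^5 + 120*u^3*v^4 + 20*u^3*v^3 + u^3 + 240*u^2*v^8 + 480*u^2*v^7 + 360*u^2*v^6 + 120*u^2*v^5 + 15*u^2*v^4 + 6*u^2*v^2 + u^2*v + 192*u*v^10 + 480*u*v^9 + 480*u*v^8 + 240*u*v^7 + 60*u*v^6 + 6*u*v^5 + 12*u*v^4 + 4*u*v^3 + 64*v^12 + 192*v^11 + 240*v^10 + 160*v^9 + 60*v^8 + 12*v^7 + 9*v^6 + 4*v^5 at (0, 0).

Type D_{7}, Milnor number mu = 7.

The Hessian of f at 0 has rank 0. Corank 2; j^3 = u^2*(u + v) has shape L^2 M (L != M), so D-series; mu = 7 gives D_7.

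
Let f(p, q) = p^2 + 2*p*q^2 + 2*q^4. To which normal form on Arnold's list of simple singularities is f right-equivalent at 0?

A_3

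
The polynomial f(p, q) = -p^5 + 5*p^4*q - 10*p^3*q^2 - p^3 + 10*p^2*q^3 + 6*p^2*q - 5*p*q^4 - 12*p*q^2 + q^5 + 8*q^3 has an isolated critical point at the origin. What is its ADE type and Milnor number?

Type E_8, Milnor number mu = 8.

The Hessian of f at 0 has rank 0. Corank 2; j^3 = -(p - 2*q)^3 is a perfect cube, so E-series; the 5-jet and mu = 8 give E_8.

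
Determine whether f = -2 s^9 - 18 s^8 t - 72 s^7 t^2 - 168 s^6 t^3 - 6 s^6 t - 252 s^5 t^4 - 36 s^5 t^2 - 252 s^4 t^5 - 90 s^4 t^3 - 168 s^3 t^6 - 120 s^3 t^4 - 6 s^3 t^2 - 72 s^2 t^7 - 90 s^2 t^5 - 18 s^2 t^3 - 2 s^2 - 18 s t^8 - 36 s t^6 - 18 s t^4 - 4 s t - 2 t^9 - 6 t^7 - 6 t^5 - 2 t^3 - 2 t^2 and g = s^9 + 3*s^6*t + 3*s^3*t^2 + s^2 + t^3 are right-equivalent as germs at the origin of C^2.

The Hessian of f at 0 is [[-4, -4], [-4, -4]] with rank 1, so corank 1. A Groebner basis of the Jacobian ideal J(f) in C{s,t} is {t^2, s + t}; counting standard monomials gives mu = 2. Corank 1: A-series; mu = 2 gives A_2. The Hessian of g at 0 is [[2, 0], [0, 0]] with rank 1, so corank 1. A Groebner basis of the Jacobian ideal J(g) in C{s,t} is {t^2, s}; counting standard monomials gives mu = 2. Corank 1: A-series; mu = 2 gives A_2. Both have type A_2, hence right-equivalent.

Yes.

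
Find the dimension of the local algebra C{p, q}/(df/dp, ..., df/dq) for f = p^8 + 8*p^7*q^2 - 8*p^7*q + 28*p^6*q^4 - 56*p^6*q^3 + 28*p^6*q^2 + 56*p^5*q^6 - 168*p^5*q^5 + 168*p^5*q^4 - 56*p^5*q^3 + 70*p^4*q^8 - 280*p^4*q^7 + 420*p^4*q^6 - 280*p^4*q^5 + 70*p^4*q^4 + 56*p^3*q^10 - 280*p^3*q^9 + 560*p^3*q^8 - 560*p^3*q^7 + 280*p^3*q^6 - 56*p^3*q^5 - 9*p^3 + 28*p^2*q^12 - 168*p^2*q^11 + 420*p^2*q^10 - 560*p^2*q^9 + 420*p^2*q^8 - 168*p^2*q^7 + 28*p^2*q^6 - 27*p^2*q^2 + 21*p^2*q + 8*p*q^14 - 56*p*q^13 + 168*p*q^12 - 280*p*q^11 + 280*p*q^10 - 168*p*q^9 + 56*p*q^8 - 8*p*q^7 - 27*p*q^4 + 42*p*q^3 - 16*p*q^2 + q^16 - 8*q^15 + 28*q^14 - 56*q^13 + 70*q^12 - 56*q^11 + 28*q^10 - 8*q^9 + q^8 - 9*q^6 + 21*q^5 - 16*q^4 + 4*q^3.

The Hessian of f at 0 is [[0, 0], [0, 0]] with rank 0, so corank 2. A Groebner basis of the Jacobian ideal J(f) in C{p,q} is {p^4 + 8*p^3/3 - 112*p^2*q/27 - 176*p^2/81 - 530561*p*q/243 - 19667*q^3/9 + 353942*q^2/243, p^3*q + 2*p^3 - 8*p^2*q/3 - 32*p^2/27 - 530161*p*q/648 - 530801*q^3/648 + 176891*q^2/324, -p^2 + 5*p*q/3 + q^4 + q^3/3 - 2*q^2/3, p^2 + p*q^2 - 5*p*q/3 - q^3 + 2*q^2/3}; counting standard monomials gives mu = 9. Corank 2; j^3 = -(p - q)*(3*p - 2*q)^2 has shape L^2 M (L != M), so D-series; mu = 9 gives D_9.

9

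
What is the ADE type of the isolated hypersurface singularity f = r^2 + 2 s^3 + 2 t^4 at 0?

The Hessian of f at 0 is [[0, 0, 0], [0, 0, 0], [0, 0, 2]] with rank 1, so corank 2. A Groebner basis of the Jacobian ideal J(f) in C{s,t,r} is {t^3, s^2, r}; counting standard monomials gives mu = 6. Corank 2; j^3 = 2*s^3 is a perfect cube, so E-series; the 4-jet and mu = 6 give E_6.

E6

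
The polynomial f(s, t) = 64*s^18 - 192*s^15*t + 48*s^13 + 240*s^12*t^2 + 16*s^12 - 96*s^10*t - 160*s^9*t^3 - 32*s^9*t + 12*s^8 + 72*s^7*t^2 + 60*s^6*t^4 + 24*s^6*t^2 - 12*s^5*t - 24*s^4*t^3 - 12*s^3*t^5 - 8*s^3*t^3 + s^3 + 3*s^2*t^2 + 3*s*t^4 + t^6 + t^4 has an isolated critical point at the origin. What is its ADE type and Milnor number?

Type E6, Milnor number mu = 6.

The Hessian of f at 0 is [[0, 0], [0, 0]] with rank 0, so corank 2. A Groebner basis of the Jacobian ideal J(f) in C{s,t} is {s^3, s^2*t, s^2/2 + s*t^2, t^3}; counting standard monomials gives mu = 6. Corank 2; j^3 = s^3 is a perfect cube, so E-series; the 4-jet and mu = 6 give E_6.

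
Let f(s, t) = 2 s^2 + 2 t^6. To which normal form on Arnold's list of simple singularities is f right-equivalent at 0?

A_{5}

The Hessian of f at 0 has rank 1. Corank 1: A-series; mu = 5 gives A_5.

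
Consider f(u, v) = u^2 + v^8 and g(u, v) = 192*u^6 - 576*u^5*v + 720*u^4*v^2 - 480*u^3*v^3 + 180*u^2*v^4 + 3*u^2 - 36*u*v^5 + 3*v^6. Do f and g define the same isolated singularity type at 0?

No.

The Hessian of f at 0 is [[2, 0], [0, 0]] with rank 1, so corank 1. A Groebner basis of the Jacobian ideal J(f) in C{u,v} is {v^7, u}; counting standard monomials gives mu = 7. Corank 1: A-series; mu = 7 gives A_7. The Hessian of g at 0 is [[6, 0], [0, 0]] with rank 1, so corank 1. A Groebner basis of the Jacobian ideal J(g) in C{u,v} is {v^5, u}; counting standard monomials gives mu = 5. Corank 1: A-series; mu = 5 gives A_5. f is A_7 but g is A_5, hence not right-equivalent.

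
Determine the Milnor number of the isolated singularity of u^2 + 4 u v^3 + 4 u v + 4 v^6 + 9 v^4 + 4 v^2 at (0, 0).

3

The Hessian of f at 0 has rank 1. Corank 1: A-series; mu = 3 gives A_3.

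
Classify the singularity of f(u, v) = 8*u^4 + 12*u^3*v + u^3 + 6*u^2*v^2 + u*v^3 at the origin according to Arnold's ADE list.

E7

The Hessian of f at 0 is [[0, 0], [0, 0]] with rank 0, so corank 2. A Groebner basis of the Jacobian ideal J(f) in C{u,v} is {3*u^2/4 + v^4 + v^3/4, u^3, u^2*v - u^2/4 - v^3/12, u^2 + u*v^2 + v^3/3}; counting standard monomials gives mu = 7. Corank 2; j^3 = u^3 is a perfect cube, so E-series; the 4-jet and mu = 7 give E_7.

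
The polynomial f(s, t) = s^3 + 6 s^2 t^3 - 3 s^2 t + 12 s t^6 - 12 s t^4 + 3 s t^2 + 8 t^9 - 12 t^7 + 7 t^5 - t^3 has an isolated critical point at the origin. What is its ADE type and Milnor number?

Type E_{8}, Milnor number mu = 8.

The Hessian of f at 0 is [[0, 0], [0, 0]] with rank 0, so corank 2. A Groebner basis of the Jacobian ideal J(f) in C{s,t} is {s^2/4 + s*t^3 - s*t/2 + t^2/4, t^4, s^3 - 3*s*t^2 + 2*t^3, s^2*t - 2*s*t^2 + t^3}; counting standard monomials gives mu = 8. Corank 2; j^3 = (s - t)^3 is a perfect cube, so E-series; the 5-jet and mu = 8 give E_8.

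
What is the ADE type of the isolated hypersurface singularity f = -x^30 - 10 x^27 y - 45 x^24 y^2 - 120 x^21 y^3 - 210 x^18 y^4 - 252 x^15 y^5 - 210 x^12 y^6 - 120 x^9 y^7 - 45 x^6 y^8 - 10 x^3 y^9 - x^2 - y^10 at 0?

The Hessian of f at 0 has rank 1. Corank 1: A-series; mu = 9 gives A_9.

A9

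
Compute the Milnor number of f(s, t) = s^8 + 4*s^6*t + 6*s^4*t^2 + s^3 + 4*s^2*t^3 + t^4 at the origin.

6

The Hessian of f at 0 has rank 0. Corank 2; j^3 = s^3 is a perfect cube, so E-series; the 4-jet and mu = 6 give E_6.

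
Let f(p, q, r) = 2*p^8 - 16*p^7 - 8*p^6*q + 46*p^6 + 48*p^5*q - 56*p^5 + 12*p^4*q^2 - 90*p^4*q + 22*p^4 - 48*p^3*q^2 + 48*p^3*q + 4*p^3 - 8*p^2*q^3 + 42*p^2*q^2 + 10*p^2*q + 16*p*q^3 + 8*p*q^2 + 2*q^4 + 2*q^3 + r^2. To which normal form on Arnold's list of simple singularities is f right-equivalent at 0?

D_{5}

The Hessian of f at 0 has rank 1. Corank 2; j^3 = 2*(p + q)^2*(2*p + q) has shape L^2 M (L != M), so D-series; mu = 5 gives D_5.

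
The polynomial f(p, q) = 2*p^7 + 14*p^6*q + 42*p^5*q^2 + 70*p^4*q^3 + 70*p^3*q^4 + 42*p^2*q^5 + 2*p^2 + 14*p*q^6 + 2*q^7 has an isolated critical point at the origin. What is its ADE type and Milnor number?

Type A_6, Milnor number mu = 6.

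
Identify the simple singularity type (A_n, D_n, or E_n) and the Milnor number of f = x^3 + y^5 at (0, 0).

Type E_{8}, Milnor number mu = 8.

The Hessian of f at 0 is [[0, 0], [0, 0]] with rank 0, so corank 2. A Groebner basis of the Jacobian ideal J(f) in C{x,y} is {y^4, x^2}; counting standard monomials gives mu = 8. Corank 2; j^3 = x^3 is a perfect cube, so E-series; the 5-jet and mu = 8 give E_8.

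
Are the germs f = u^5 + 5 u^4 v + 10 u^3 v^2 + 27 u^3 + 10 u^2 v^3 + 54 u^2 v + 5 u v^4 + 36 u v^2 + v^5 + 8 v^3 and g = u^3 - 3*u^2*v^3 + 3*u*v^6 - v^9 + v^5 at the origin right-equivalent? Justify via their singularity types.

Yes.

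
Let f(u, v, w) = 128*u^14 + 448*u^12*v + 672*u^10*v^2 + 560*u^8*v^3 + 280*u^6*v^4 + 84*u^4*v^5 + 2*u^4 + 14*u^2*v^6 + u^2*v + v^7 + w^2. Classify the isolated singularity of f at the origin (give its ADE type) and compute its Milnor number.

The Hessian of f at 0 has rank 1. Corank 2; j^3 = u^2*v has shape L^2 M (L != M), so D-series; mu = 8 gives D_8.

Type D_{8}, Milnor number mu = 8.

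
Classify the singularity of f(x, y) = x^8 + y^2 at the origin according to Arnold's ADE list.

A7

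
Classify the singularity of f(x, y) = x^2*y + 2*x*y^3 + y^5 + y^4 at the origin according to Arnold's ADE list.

D_{5}

The Hessian of f at 0 is [[0, 0], [0, 0]] with rank 0, so corank 2. A Groebner basis of the Jacobian ideal J(f) in C{x,y} is {x*y^2, x*y + y^3, x^2 - 4*x*y}; counting standard monomials gives mu = 5. Corank 2; j^3 = x^2*y has shape L^2 M (L != M), so D-series; mu = 5 gives D_5.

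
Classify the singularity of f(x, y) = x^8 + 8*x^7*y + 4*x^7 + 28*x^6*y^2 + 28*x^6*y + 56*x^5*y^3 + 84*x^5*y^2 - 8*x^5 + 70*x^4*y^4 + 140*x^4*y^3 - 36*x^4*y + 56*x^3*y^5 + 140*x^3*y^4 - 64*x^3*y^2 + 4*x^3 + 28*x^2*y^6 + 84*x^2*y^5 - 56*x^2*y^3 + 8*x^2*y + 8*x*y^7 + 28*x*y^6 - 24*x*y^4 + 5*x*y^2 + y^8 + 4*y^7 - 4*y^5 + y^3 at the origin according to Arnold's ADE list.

D_9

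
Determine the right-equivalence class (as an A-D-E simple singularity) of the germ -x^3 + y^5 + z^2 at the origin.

E_8

The Hessian of f at 0 is [[0, 0, 0], [0, 0, 0], [0, 0, 2]] with rank 1, so corank 2. A Groebner basis of the Jacobian ideal J(f) in C{x,y,z} is {y^4, x^2, z}; counting standard monomials gives mu = 8. Corank 2; j^3 = -x^3 is a perfect cube, so E-series; the 5-jet and mu = 8 give E_8.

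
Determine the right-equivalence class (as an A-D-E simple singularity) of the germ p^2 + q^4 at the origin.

A_{3}

The Hessian of f at 0 is [[2, 0], [0, 0]] with rank 1, so corank 1. A Groebner basis of the Jacobian ideal J(f) in C{p,q} is {q^3, p}; counting standard monomials gives mu = 3. Corank 1: A-series; mu = 3 gives A_3.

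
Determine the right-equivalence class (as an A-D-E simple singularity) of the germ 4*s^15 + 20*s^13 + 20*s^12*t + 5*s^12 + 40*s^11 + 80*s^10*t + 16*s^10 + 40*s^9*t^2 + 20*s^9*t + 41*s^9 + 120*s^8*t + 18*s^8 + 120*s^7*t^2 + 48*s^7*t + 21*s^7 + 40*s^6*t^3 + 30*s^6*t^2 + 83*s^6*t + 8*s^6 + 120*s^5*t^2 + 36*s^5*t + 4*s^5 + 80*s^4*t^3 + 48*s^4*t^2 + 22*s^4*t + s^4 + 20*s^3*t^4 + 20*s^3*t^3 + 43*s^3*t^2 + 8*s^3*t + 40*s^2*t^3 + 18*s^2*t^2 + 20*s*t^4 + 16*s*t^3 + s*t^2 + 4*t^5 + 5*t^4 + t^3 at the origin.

The Hessian of f at 0 is [[0, 0], [0, 0]] with rank 0, so corank 2. A Groebner basis of the Jacobian ideal J(f) in C{s,t} is {s^3 + t^2/4, t^3, s*t + t^2/2}; counting standard monomials gives mu = 5. Corank 2; j^3 = t^2*(s + t) has shape L^2 M (L != M), so D-series; mu = 5 gives D_5.

D_{5}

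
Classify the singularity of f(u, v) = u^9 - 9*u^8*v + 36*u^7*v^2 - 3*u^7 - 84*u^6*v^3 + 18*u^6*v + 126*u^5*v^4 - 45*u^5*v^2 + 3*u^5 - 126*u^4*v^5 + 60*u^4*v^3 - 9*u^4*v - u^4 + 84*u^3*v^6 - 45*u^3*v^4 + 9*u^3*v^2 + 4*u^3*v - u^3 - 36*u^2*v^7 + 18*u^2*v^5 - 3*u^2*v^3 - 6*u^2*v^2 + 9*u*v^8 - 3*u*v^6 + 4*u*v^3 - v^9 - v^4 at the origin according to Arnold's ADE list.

E6

The Hessian of f at 0 has rank 0. Corank 2; j^3 = -u^3 is a perfect cube, so E-series; the 4-jet and mu = 6 give E_6.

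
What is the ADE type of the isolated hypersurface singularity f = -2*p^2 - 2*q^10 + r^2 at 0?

A_{9}

The Hessian of f at 0 has rank 2. Corank 1: A-series; mu = 9 gives A_9.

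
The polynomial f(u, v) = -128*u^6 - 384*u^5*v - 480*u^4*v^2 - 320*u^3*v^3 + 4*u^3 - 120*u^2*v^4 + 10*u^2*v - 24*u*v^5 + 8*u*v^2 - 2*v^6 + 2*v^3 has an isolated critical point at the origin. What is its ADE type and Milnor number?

Type D_7, Milnor number mu = 7.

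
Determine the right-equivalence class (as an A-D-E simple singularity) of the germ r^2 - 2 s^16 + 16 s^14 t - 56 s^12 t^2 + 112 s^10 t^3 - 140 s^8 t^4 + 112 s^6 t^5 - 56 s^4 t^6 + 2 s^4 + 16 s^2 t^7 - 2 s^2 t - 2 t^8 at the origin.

D_{9}

The Hessian of f at 0 has rank 1. Corank 2; j^3 = -2*s^2*t has shape L^2 M (L != M), so D-series; mu = 9 gives D_9.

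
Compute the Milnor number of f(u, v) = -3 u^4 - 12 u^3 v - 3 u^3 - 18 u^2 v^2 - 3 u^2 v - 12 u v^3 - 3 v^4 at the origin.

The Hessian of f at 0 has rank 0. Corank 2; j^3 = -3*u^2*(u + v) has shape L^2 M (L != M), so D-series; mu = 5 gives D_5.

5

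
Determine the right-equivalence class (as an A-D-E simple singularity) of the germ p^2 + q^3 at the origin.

The Hessian of f at 0 is [[2, 0], [0, 0]] with rank 1, so corank 1. A Groebner basis of the Jacobian ideal J(f) in C{p,q} is {q^2, p}; counting standard monomials gives mu = 2. Corank 1: A-series; mu = 2 gives A_2.

A_{2}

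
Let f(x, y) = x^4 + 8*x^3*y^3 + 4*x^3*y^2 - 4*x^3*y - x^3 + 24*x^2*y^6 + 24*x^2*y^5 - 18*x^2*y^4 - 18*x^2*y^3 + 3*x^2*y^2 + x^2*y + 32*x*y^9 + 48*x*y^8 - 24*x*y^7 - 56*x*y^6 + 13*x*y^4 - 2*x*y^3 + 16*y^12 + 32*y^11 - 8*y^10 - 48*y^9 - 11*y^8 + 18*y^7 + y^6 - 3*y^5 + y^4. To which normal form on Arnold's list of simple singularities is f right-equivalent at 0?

The Hessian of f at 0 is [[0, 0], [0, 0]] with rank 0, so corank 2. A Groebner basis of the Jacobian ideal J(f) in C{x,y} is {x*y^2, x*y/5 + y^3, x^2 - 4*x*y/5}; counting standard monomials gives mu = 5. Corank 2; j^3 = -x^2*(x - y) has shape L^2 M (L != M), so D-series; mu = 5 gives D_5.

D_{5}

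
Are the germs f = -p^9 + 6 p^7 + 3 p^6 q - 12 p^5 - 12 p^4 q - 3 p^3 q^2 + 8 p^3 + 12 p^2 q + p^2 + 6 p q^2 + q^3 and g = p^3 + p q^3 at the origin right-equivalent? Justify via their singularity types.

No.

The Hessian of f at 0 has rank 1. Corank 1: A-series; mu = 2 gives A_2. The Hessian of g at 0 has rank 0. Corank 2; j^3 = p^3 is a perfect cube, so E-series; the 4-jet and mu = 7 give E_7. f is A_2 but g is E_7, hence not right-equivalent.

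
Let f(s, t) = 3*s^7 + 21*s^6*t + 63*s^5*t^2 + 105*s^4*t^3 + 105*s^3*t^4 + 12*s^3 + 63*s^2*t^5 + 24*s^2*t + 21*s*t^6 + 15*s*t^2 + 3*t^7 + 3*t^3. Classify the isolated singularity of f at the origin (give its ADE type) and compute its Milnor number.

Type D8, Milnor number mu = 8.

The Hessian of f at 0 has rank 0. Corank 2; j^3 = 3*(s + t)*(2*s + t)^2 has shape L^2 M (L != M), so D-series; mu = 8 gives D_8.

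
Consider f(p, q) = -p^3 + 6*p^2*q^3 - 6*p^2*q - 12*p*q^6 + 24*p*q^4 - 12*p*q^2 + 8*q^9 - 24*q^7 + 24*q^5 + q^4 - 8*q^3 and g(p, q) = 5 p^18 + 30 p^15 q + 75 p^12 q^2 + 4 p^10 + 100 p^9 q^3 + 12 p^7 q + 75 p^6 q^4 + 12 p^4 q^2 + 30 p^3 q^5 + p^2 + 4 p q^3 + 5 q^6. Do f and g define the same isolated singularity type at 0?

The Hessian of f at 0 is [[0, 0], [0, 0]] with rank 0, so corank 2. A Groebner basis of the Jacobian ideal J(f) in C{p,q} is {q^3, p^2 + 4*p*q + 4*q^2}; counting standard monomials gives mu = 6. Corank 2; j^3 = -(p + 2*q)^3 is a perfect cube, so E-series; the 4-jet and mu = 6 give E_6. The Hessian of g at 0 is [[2, 0], [0, 0]] with rank 1, so corank 1. A Groebner basis of the Jacobian ideal J(g) in C{p,q} is {p*q^2, p/2 + q^3, p^2}; counting standard monomials gives mu = 5. Corank 1: A-series; mu = 5 gives A_5. f is E_6 but g is A_5, hence not right-equivalent.

No.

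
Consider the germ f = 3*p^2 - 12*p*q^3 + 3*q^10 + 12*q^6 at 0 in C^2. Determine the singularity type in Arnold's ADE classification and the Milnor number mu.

Type A_{9}, Milnor number mu = 9.

The Hessian of f at 0 is [[6, 0], [0, 0]] with rank 1, so corank 1. A Groebner basis of the Jacobian ideal J(f) in C{p,q} is {p^3, -p/2 + q^3}; counting standard monomials gives mu = 9. Corank 1: A-series; mu = 9 gives A_9.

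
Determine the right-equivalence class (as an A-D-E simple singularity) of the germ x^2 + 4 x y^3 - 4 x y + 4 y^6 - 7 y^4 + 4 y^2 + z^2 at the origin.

A3

The Hessian of f at 0 has rank 2. Corank 1: A-series; mu = 3 gives A_3.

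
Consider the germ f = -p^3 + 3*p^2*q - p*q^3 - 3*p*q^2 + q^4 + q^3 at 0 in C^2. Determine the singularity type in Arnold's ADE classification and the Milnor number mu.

The Hessian of f at 0 is [[0, 0], [0, 0]] with rank 0, so corank 2. A Groebner basis of the Jacobian ideal J(f) in C{p,q} is {p^3 - 3*p^2*q - 6*p^2 + 12*p*q - 6*q^2, 3*p^2 + p*q^2 - 6*p*q + 3*q^2, 3*p^2 - 6*p*q + q^3 + 3*q^2}; counting standard monomials gives mu = 7. Corank 2; j^3 = -(p - q)^3 is a perfect cube, so E-series; the 4-jet and mu = 7 give E_7.

Type E_7, Milnor number mu = 7.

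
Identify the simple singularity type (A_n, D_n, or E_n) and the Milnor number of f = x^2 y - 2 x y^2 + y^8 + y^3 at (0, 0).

The Hessian of f at 0 has rank 0. Corank 2; j^3 = y*(x - y)^2 has shape L^2 M (L != M), so D-series; mu = 9 gives D_9.

Type D_9, Milnor number mu = 9.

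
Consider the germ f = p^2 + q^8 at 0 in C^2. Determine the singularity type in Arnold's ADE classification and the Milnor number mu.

Type A_7, Milnor number mu = 7.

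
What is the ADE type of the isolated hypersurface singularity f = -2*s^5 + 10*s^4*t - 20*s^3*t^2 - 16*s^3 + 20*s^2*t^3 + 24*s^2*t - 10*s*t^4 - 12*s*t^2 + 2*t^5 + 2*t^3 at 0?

E_{8}

The Hessian of f at 0 is [[0, 0], [0, 0]] with rank 0, so corank 2. A Groebner basis of the Jacobian ideal J(f) in C{s,t} is {t^5, s*t^3 - 5*t^4/8, s^2 - s*t + t^2/4}; counting standard monomials gives mu = 8. Corank 2; j^3 = -2*(2*s - t)^3 is a perfect cube, so E-series; the 5-jet and mu = 8 give E_8.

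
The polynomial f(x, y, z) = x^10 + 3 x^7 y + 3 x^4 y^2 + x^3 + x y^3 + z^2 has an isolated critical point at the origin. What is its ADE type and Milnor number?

Type E_7, Milnor number mu = 7.

The Hessian of f at 0 has rank 1. Corank 2; j^3 = x^3 is a perfect cube, so E-series; the 4-jet and mu = 7 give E_7.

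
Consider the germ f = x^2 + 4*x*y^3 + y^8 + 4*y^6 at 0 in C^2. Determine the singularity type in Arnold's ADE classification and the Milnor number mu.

Type A_7, Milnor number mu = 7.

The Hessian of f at 0 is [[2, 0], [0, 0]] with rank 1, so corank 1. A Groebner basis of the Jacobian ideal J(f) in C{x,y} is {x^3, x^2*y, x/2 + y^3}; counting standard monomials gives mu = 7. Corank 1: A-series; mu = 7 gives A_7.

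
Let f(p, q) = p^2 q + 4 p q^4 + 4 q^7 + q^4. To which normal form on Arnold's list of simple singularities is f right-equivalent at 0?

D_5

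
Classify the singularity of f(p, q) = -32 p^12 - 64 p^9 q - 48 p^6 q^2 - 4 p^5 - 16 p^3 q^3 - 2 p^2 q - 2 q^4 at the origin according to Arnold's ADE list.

D5

The Hessian of f at 0 is [[0, 0], [0, 0]] with rank 0, so corank 2. A Groebner basis of the Jacobian ideal J(f) in C{p,q} is {p^3, p^2/4 + q^3, p*q}; counting standard monomials gives mu = 5. Corank 2; j^3 = -2*p^2*q has shape L^2 M (L != M), so D-series; mu = 5 gives D_5.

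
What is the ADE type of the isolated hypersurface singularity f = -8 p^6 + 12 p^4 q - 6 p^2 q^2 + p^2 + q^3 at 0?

The Hessian of f at 0 is [[2, 0], [0, 0]] with rank 1, so corank 1. A Groebner basis of the Jacobian ideal J(f) in C{p,q} is {q^2, p}; counting standard monomials gives mu = 2. Corank 1: A-series; mu = 2 gives A_2.

A_{2}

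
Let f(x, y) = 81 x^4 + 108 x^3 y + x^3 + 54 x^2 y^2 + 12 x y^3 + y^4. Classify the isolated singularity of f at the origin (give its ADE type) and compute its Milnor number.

Type E6, Milnor number mu = 6.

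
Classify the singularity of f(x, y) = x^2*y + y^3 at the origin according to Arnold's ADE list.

The Hessian of f at 0 is [[0, 0], [0, 0]] with rank 0, so corank 2. A Groebner basis of the Jacobian ideal J(f) in C{x,y} is {y^3, x^2 + 3*y^2, x*y}; counting standard monomials gives mu = 4. Corank 2; j^3 = y*(x^2 + y^2) splits into three distinct lines over C (the quadratic factor has nonzero discriminant), so D_4.

D_4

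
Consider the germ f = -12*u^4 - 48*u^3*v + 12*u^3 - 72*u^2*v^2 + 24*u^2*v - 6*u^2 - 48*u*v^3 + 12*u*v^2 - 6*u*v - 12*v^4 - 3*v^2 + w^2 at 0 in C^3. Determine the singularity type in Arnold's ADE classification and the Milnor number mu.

Type A_{1}, Milnor number mu = 1.

The Hessian of f at 0 is [[-12, -6, 0], [-6, -6, 0], [0, 0, 2]] with rank 3, so corank 0. A Groebner basis of the Jacobian ideal J(f) in C{u,v,w} is {u, v, w}; counting standard monomials gives mu = 1. Corank 0: nondegenerate Morse point, so A_1.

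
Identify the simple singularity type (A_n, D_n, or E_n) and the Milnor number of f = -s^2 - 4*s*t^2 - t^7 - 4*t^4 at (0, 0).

Type A_6, Milnor number mu = 6.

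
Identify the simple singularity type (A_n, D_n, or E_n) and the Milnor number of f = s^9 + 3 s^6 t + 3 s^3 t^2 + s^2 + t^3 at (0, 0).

The Hessian of f at 0 has rank 1. Corank 1: A-series; mu = 2 gives A_2.

Type A_{2}, Milnor number mu = 2.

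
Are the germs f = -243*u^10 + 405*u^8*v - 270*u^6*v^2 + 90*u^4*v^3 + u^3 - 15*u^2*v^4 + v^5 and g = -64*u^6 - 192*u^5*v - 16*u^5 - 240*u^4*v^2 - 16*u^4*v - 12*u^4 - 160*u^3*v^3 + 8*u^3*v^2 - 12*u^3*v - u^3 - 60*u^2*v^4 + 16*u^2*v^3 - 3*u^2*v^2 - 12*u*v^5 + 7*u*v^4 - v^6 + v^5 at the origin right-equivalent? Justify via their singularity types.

The Hessian of f at 0 has rank 0. Corank 2; j^3 = u^3 is a perfect cube, so E-series; the 5-jet and mu = 8 give E_8. The Hessian of g at 0 has rank 0. Corank 2; j^3 = -u^3 is a perfect cube, so E-series; the 5-jet and mu = 8 give E_8. Both have type E_8, hence right-equivalent.

Yes.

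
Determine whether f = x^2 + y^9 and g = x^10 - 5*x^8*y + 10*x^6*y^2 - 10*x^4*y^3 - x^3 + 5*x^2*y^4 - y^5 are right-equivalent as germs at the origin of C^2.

No.

The Hessian of f at 0 is [[2, 0], [0, 0]] with rank 1, so corank 1. A Groebner basis of the Jacobian ideal J(f) in C{x,y} is {y^8, x}; counting standard monomials gives mu = 8. Corank 1: A-series; mu = 8 gives A_8. The Hessian of g at 0 is [[0, 0], [0, 0]] with rank 0, so corank 2. A Groebner basis of the Jacobian ideal J(g) in C{x,y} is {y^4, x^2}; counting standard monomials gives mu = 8. Corank 2; j^3 = -x^3 is a perfect cube, so E-series; the 5-jet and mu = 8 give E_8. f is A_8 but g is E_8, hence not right-equivalent.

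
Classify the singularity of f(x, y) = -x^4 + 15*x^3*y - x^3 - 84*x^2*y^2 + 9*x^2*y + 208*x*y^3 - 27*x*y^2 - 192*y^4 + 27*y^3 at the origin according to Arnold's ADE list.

E7

The Hessian of f at 0 has rank 0. Corank 2; j^3 = -(x - 3*y)^3 is a perfect cube, so E-series; the 4-jet and mu = 7 give E_7.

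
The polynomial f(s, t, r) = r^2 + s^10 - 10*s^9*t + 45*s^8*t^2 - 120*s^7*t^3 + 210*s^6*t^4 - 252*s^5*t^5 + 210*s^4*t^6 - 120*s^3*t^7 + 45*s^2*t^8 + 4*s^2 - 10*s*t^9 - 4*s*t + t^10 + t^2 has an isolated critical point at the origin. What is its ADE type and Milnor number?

Type A9, Milnor number mu = 9.

The Hessian of f at 0 has rank 2. Corank 1: A-series; mu = 9 gives A_9.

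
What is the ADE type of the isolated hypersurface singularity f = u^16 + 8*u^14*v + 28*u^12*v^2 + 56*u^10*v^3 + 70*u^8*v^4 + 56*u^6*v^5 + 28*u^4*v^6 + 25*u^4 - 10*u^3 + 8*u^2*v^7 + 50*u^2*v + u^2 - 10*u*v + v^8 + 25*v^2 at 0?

A_{7}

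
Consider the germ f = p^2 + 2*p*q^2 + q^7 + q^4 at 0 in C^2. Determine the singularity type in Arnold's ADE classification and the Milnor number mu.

Type A6, Milnor number mu = 6.

The Hessian of f at 0 is [[2, 0], [0, 0]] with rank 1, so corank 1. A Groebner basis of the Jacobian ideal J(f) in C{p,q} is {p^3, p + q^2}; counting standard monomials gives mu = 6. Corank 1: A-series; mu = 6 gives A_6.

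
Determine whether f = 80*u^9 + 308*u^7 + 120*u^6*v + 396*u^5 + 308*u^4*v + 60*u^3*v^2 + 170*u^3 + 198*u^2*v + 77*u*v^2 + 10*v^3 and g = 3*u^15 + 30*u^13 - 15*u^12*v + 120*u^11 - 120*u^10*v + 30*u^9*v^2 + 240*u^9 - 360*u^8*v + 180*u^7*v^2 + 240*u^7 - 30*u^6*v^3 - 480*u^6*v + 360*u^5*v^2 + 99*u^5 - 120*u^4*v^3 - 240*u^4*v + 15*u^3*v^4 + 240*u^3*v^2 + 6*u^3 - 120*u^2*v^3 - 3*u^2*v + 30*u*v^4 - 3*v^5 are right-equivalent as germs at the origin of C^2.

No.

The Hessian of f at 0 has rank 0. Corank 2; j^3 = (5*u + 2*v)*(34*u^2 + 26*u*v + 5*v^2) splits into three distinct lines over C (the quadratic factor has nonzero discriminant), so D_4. The Hessian of g at 0 has rank 0. Corank 2; j^3 = 3*u^2*(2*u - v) has shape L^2 M (L != M), so D-series; mu = 6 gives D_6. f is D_4 but g is D_6, hence not right-equivalent.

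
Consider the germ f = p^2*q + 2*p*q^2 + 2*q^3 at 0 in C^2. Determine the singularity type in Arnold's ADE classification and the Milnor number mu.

Type D_{4}, Milnor number mu = 4.

The Hessian of f at 0 is [[0, 0], [0, 0]] with rank 0, so corank 2. A Groebner basis of the Jacobian ideal J(f) in C{p,q} is {q^3, p^2 + 2*q^2, p*q + q^2}; counting standard monomials gives mu = 4. Corank 2; j^3 = q*(p^2 + 2*p*q + 2*q^2) splits into three distinct lines over C (the quadratic factor has nonzero discriminant), so D_4.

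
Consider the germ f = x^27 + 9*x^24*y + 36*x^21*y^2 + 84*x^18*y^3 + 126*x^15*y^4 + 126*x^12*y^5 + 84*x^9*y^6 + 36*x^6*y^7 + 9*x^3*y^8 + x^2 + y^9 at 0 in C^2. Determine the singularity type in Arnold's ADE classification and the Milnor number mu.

Type A_{8}, Milnor number mu = 8.

The Hessian of f at 0 has rank 1. Corank 1: A-series; mu = 8 gives A_8.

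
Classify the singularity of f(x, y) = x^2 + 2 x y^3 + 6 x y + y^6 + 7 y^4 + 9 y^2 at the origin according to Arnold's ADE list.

A_3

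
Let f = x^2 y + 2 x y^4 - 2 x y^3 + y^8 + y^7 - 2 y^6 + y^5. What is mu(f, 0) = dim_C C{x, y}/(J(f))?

The Hessian of f at 0 has rank 0. Corank 2; j^3 = x^2*y has shape L^2 M (L != M), so D-series; mu = 9 gives D_9.

9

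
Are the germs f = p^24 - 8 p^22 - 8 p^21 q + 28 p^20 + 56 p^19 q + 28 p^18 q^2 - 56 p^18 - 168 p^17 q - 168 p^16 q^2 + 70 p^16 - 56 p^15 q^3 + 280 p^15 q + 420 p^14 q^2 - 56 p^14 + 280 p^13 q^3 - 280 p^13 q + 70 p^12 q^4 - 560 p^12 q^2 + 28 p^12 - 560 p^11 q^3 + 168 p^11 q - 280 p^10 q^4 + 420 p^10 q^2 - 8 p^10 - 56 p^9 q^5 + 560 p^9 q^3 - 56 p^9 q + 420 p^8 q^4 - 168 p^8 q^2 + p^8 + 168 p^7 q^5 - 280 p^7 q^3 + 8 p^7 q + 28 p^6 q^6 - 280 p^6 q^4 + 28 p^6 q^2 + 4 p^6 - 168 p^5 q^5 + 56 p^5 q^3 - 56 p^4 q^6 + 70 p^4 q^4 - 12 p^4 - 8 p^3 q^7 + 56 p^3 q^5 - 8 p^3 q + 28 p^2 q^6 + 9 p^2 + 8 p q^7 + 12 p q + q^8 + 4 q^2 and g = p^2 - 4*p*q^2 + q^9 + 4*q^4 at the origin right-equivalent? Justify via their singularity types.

The Hessian of f at 0 has rank 1. Corank 1: A-series; mu = 7 gives A_7. The Hessian of g at 0 has rank 1. Corank 1: A-series; mu = 8 gives A_8. f is A_7 but g is A_8, hence not right-equivalent.

No.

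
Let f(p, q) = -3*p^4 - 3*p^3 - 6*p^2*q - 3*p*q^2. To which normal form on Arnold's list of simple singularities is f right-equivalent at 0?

D5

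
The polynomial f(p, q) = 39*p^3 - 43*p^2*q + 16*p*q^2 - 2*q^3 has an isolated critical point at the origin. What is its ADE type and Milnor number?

The Hessian of f at 0 is [[0, 0], [0, 0]] with rank 0, so corank 2. A Groebner basis of the Jacobian ideal J(f) in C{p,q} is {q^3, p^2 - 2*q^2/23, p*q - 7*q^2/23}; counting standard monomials gives mu = 4. Corank 2; j^3 = (3*p - q)*(13*p^2 - 10*p*q + 2*q^2) splits into three distinct lines over C (the quadratic factor has nonzero discriminant), so D_4.

Type D4, Milnor number mu = 4.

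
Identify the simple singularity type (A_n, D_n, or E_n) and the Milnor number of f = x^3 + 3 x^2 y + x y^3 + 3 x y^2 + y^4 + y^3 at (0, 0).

Type E_{7}, Milnor number mu = 7.

The Hessian of f at 0 is [[0, 0], [0, 0]] with rank 0, so corank 2. A Groebner basis of the Jacobian ideal J(f) in C{x,y} is {x^3 + 3*x^2*y + 6*x^2 + 12*x*y + 6*y^2, -3*x^2 + x*y^2 - 6*x*y - 3*y^2, 3*x^2 + 6*x*y + y^3 + 3*y^2}; counting standard monomials gives mu = 7. Corank 2; j^3 = (x + y)^3 is a perfect cube, so E-series; the 4-jet and mu = 7 give E_7.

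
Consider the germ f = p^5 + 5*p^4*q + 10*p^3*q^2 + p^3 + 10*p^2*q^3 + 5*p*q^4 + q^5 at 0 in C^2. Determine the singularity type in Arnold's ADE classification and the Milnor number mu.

Type E_8, Milnor number mu = 8.

The Hessian of f at 0 has rank 0. Corank 2; j^3 = p^3 is a perfect cube, so E-series; the 5-jet and mu = 8 give E_8.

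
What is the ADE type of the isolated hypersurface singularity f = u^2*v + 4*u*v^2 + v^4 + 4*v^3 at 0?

D5

The Hessian of f at 0 is [[0, 0], [0, 0]] with rank 0, so corank 2. A Groebner basis of the Jacobian ideal J(f) in C{u,v} is {u^3 - 2*u^2 + 8*v^2, u^2/4 + v^3 - v^2, u*v + 2*v^2}; counting standard monomials gives mu = 5. Corank 2; j^3 = v*(u + 2*v)^2 has shape L^2 M (L != M), so D-series; mu = 5 gives D_5.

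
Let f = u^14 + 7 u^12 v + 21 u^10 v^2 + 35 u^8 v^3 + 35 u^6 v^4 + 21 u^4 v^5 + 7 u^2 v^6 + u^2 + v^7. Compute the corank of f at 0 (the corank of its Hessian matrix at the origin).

Hessian at 0 has rank 1.

1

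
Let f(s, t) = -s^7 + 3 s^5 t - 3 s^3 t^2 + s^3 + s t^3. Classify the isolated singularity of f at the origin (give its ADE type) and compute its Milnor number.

Type E_{7}, Milnor number mu = 7.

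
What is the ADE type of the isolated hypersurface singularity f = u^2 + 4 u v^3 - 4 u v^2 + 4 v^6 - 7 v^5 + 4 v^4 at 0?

The Hessian of f at 0 has rank 1. Corank 1: A-series; mu = 4 gives A_4.

A_4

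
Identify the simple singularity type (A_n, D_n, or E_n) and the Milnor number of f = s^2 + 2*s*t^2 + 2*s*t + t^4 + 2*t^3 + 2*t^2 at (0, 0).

The Hessian of f at 0 has rank 2. Corank 0: nondegenerate Morse point, so A_1.

Type A_{1}, Milnor number mu = 1.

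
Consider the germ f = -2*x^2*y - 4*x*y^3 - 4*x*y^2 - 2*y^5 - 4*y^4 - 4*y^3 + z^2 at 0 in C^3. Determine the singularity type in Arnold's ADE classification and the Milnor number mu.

Type D_4, Milnor number mu = 4.

The Hessian of f at 0 is [[0, 0, 0], [0, 0, 0], [0, 0, 2]] with rank 1, so corank 2. A Groebner basis of the Jacobian ideal J(f) in C{x,y,z} is {y^3, x^2 + 2*y^2, x*y + y^2, z}; counting standard monomials gives mu = 4. Corank 2; j^3 = -2*y*(x^2 + 2*x*y + 2*y^2) splits into three distinct lines over C (the quadratic factor has nonzero discriminant), so D_4.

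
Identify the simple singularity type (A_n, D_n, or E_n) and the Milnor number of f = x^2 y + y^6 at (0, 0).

Type D_{7}, Milnor number mu = 7.

The Hessian of f at 0 is [[0, 0], [0, 0]] with rank 0, so corank 2. A Groebner basis of the Jacobian ideal J(f) in C{x,y} is {x^2/6 + y^5, x^3, x*y}; counting standard monomials gives mu = 7. Corank 2; j^3 = x^2*y has shape L^2 M (L != M), so D-series; mu = 7 gives D_7.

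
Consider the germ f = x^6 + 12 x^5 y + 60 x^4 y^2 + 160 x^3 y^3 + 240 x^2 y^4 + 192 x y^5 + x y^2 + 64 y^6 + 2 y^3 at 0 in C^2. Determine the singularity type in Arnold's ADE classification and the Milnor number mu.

The Hessian of f at 0 has rank 0. Corank 2; j^3 = y^2*(x + 2*y) has shape L^2 M (L != M), so D-series; mu = 7 gives D_7.

Type D_{7}, Milnor number mu = 7.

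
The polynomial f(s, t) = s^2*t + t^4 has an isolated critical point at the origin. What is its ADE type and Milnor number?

Type D5, Milnor number mu = 5.

The Hessian of f at 0 has rank 0. Corank 2; j^3 = s^2*t has shape L^2 M (L != M), so D-series; mu = 5 gives D_5.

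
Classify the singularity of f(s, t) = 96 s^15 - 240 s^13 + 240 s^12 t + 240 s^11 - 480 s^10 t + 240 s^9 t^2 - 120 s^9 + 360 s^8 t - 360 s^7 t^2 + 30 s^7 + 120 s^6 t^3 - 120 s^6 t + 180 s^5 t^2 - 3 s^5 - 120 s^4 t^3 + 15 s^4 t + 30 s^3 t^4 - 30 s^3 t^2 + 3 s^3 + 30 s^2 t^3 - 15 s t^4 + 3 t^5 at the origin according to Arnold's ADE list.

The Hessian of f at 0 has rank 0. Corank 2; j^3 = 3*s^3 is a perfect cube, so E-series; the 5-jet and mu = 8 give E_8.

E8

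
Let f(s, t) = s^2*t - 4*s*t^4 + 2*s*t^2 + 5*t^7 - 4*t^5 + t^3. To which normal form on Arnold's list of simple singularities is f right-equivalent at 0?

The Hessian of f at 0 has rank 0. Corank 2; j^3 = t*(s + t)^2 has shape L^2 M (L != M), so D-series; mu = 8 gives D_8.

D_{8}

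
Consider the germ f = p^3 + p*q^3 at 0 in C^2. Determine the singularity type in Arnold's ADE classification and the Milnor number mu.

Type E_7, Milnor number mu = 7.

The Hessian of f at 0 is [[0, 0], [0, 0]] with rank 0, so corank 2. A Groebner basis of the Jacobian ideal J(f) in C{p,q} is {p^3, p*q^2, 3*p^2 + q^3}; counting standard monomials gives mu = 7. Corank 2; j^3 = p^3 is a perfect cube, so E-series; the 4-jet and mu = 7 give E_7.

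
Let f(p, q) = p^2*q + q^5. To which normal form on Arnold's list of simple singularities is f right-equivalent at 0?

D_{6}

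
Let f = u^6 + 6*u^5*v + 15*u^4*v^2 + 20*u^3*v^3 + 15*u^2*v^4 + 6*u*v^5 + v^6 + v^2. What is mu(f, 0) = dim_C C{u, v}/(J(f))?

5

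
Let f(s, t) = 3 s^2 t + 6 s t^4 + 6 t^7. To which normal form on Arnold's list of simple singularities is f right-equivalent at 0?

D_{8}

The Hessian of f at 0 is [[0, 0], [0, 0]] with rank 0, so corank 2. A Groebner basis of the Jacobian ideal J(f) in C{s,t} is {-s^2/6 + s*t^3, s*t + t^4, s^3, s^2*t}; counting standard monomials gives mu = 8. Corank 2; j^3 = 3*s^2*t has shape L^2 M (L != M), so D-series; mu = 8 gives D_8.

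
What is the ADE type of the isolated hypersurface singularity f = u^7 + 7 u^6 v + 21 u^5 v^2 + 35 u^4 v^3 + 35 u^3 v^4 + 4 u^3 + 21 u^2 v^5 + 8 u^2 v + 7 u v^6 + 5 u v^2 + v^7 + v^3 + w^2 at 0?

D_{8}

The Hessian of f at 0 has rank 1. Corank 2; j^3 = (u + v)*(2*u + v)^2 has shape L^2 M (L != M), so D-series; mu = 8 gives D_8.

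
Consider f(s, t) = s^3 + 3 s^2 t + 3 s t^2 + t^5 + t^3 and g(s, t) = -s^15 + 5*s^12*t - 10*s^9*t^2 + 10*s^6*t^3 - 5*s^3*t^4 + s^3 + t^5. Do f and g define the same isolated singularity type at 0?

Yes.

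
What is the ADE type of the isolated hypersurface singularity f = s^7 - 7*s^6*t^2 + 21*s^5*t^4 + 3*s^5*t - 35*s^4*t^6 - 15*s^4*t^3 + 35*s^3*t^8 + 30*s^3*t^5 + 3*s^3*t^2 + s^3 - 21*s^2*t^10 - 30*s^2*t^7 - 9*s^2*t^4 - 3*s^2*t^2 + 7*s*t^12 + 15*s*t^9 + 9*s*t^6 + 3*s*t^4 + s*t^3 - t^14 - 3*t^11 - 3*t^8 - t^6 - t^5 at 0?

The Hessian of f at 0 is [[0, 0], [0, 0]] with rank 0, so corank 2. A Groebner basis of the Jacobian ideal J(f) in C{s,t} is {-s^2 + t^4 - t^3/3, s^3, s^2*t + s^2/3 + t^3/9, -s^2 + s*t^2 - t^3/3}; counting standard monomials gives mu = 7. Corank 2; j^3 = s^3 is a perfect cube, so E-series; the 4-jet and mu = 7 give E_7.

E7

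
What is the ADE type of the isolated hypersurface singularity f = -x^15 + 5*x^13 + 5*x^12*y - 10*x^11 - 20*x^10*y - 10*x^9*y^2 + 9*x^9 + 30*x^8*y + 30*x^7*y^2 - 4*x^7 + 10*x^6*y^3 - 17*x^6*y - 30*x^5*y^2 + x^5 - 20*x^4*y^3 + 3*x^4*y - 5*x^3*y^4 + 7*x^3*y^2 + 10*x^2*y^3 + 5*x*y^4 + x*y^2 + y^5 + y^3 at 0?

D_{6}

The Hessian of f at 0 has rank 0. Corank 2; j^3 = y^2*(x + y) has shape L^2 M (L != M), so D-series; mu = 6 gives D_6.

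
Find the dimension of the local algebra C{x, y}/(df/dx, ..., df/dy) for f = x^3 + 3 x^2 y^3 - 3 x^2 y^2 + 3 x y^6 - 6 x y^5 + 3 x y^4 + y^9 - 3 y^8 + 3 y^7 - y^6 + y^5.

The Hessian of f at 0 has rank 0. Corank 2; j^3 = x^3 is a perfect cube, so E-series; the 5-jet and mu = 8 give E_8.

8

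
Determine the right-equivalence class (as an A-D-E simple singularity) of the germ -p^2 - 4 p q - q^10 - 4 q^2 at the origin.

A_9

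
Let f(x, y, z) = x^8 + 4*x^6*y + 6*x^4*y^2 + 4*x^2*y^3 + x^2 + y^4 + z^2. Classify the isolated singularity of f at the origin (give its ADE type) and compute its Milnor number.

The Hessian of f at 0 has rank 2. Corank 1: A-series; mu = 3 gives A_3.

Type A_3, Milnor number mu = 3.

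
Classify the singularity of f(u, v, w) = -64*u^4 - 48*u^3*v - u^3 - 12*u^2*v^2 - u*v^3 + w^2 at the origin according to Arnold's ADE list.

E7

The Hessian of f at 0 has rank 1. Corank 2; j^3 = -u^3 is a perfect cube, so E-series; the 4-jet and mu = 7 give E_7.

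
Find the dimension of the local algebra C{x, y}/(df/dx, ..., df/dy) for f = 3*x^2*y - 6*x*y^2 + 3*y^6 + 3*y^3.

The Hessian of f at 0 has rank 0. Corank 2; j^3 = 3*y*(x - y)^2 has shape L^2 M (L != M), so D-series; mu = 7 gives D_7.

7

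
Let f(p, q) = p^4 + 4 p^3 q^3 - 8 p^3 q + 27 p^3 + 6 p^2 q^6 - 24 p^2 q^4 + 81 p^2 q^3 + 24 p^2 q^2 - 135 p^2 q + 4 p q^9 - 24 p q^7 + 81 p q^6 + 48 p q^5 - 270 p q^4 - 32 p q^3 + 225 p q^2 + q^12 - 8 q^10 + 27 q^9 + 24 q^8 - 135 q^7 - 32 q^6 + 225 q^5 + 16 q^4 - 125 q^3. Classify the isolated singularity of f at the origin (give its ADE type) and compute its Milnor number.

Type E6, Milnor number mu = 6.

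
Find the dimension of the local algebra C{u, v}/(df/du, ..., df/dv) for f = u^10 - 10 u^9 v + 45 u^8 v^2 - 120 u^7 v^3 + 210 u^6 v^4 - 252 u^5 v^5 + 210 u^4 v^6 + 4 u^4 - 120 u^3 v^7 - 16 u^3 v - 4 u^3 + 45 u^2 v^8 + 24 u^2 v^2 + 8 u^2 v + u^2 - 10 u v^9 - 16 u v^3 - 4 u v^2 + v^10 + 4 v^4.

9

The Hessian of f at 0 has rank 1. Corank 1: A-series; mu = 9 gives A_9.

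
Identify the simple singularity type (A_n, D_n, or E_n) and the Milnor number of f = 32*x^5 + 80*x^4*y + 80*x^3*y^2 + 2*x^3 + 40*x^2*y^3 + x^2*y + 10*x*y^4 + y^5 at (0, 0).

Type D6, Milnor number mu = 6.

The Hessian of f at 0 has rank 0. Corank 2; j^3 = x^2*(2*x + y) has shape L^2 M (L != M), so D-series; mu = 6 gives D_6.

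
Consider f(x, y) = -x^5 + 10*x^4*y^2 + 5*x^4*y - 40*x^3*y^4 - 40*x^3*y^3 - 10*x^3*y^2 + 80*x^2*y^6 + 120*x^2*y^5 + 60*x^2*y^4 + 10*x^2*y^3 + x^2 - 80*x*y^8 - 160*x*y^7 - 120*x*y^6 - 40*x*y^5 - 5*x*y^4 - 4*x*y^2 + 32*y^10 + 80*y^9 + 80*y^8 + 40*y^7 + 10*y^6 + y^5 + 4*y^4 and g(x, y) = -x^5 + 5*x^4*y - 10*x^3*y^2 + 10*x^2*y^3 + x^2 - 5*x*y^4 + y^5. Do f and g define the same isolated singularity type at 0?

Yes.

The Hessian of f at 0 has rank 1. Corank 1: A-series; mu = 4 gives A_4. The Hessian of g at 0 has rank 1. Corank 1: A-series; mu = 4 gives A_4. Both have type A_4, hence right-equivalent.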